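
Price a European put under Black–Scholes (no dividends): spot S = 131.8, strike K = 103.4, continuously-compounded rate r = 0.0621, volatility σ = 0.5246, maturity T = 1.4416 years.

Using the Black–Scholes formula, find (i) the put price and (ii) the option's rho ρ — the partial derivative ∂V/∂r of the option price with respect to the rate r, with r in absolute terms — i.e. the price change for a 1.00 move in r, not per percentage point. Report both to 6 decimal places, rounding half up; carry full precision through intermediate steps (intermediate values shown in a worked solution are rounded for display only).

price = 12.985171
ρ = -56.681143

σ√T = 0.5246·√1.4416 = 0.629870
d₁ = (ln(S/K) + (r+σ²/2)T) / (σ√T) = (ln(131.8/103.4) + (0.0621+0.5246²/2)·1.4416) / 0.629870 = (0.242681 + 0.287891) / 0.629870 = 0.842352
d₂ = d₁ − σ√T = 0.842352 − 0.629870 = 0.212482
e^{−rT} = e^{−0.0621·1.4416} = 0.914367
N(−d₁) = 0.199795,  N(−d₂) = 0.415865
Put price V = K·e^{−rT}·N(−d₂) − S·N(−d₁) = 39.318218 − 26.333047 = 12.985171
ρ = −K·T·e^{−rT}·N(−d₂) = -56.681143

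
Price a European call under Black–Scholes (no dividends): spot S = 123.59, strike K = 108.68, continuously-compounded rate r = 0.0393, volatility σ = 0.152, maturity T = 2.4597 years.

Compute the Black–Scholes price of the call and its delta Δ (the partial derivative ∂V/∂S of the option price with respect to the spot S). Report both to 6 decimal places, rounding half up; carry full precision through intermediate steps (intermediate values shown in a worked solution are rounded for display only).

σ√T = 0.152·√2.4597 = 0.238388
d₁ = (ln(S/K) + (r+σ²/2)T) / (σ√T) = (ln(123.59/108.68) + (0.0393+0.152²/2)·2.4597) / 0.238388 = (0.128562 + 0.125081) / 0.238388 = 1.063990
d₂ = d₁ − σ√T = 1.063990 − 0.238388 = 0.825601
e^{−rT} = e^{−0.0393·2.4597} = 0.907859
N(d₁) = 0.856333,  N(d₂) = 0.795485
Call price V = S·N(d₁) − K·e^{−rT}·N(d₂) = 105.834233 − 78.487405 = 27.346828
Δ = N(d₁) = 0.856333

price = 27.346828
Δ = 0.856333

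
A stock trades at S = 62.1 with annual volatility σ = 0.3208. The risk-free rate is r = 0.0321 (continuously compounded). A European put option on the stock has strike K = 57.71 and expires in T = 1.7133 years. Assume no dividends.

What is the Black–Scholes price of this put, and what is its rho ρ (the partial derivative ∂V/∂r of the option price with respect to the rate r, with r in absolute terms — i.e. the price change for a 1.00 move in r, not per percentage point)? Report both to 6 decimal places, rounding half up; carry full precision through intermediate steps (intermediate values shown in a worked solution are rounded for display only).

price = 6.408351
ρ = -43.227210

σ√T = 0.3208·√1.7133 = 0.419905
d₁ = (ln(S/K) + (r+σ²/2)T) / (σ√T) = (ln(62.1/57.71) + (0.0321+0.3208²/2)·1.7133) / 0.419905 = (0.073316 + 0.143157) / 0.419905 = 0.515527
d₂ = d₁ − σ√T = 0.515527 − 0.419905 = 0.095622
e^{−rT} = e^{−0.0321·1.7133} = 0.946488
N(−d₁) = 0.303092,  N(−d₂) = 0.461910
Put price V = K·e^{−rT}·N(−d₂) − S·N(−d₁) = 25.230380 − 18.822029 = 6.408351
ρ = −K·T·e^{−rT}·N(−d₂) = -43.227210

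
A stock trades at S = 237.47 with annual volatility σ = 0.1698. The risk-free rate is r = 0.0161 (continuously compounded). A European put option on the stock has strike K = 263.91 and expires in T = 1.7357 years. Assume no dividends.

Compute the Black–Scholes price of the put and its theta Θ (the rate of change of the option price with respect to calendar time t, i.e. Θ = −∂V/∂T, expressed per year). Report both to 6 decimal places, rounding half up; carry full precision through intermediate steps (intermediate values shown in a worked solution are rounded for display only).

price = 32.891185
Θ = -3.142053

σ√T = 0.1698·√1.7357 = 0.223705
d₁ = (ln(S/K) + (r+σ²/2)T) / (σ√T) = (ln(237.47/263.91) + (0.0161+0.1698²/2)·1.7357) / 0.223705 = (-0.105567 + 0.052967) / 0.223705 = -0.235132
d₂ = d₁ − σ√T = -0.235132 − 0.223705 = -0.458837
e^{−rT} = e^{−0.0161·1.7357} = 0.972442
N(−d₁) = 0.592947,  N(−d₂) = 0.676824
Put price V = K·e^{−rT}·N(−d₂) − S·N(−d₁) = 173.698299 − 140.807114 = 32.891185
φ(d₁) = (1/√(2π))·e^{−d₁²/2} = 0.388065
Θ = −S·φ(d₁)·σ/(2√T) + r·K·e^{−rT}·N(−d₂) = −5.938595 + 2.796543 = -3.142053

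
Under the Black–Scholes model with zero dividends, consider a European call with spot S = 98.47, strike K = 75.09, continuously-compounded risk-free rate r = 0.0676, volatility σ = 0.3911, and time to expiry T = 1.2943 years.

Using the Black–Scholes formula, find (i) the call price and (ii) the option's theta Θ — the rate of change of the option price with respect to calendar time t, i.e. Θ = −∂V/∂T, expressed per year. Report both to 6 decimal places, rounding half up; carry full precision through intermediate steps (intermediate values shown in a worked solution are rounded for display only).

σ√T = 0.3911·√1.2943 = 0.444944
d₁ = (ln(S/K) + (r+σ²/2)T) / (σ√T) = (ln(98.47/75.09) + (0.0676+0.3911²/2)·1.2943) / 0.444944 = (0.271065 + 0.186482) / 0.444944 = 1.028325
d₂ = d₁ − σ√T = 1.028325 − 0.444944 = 0.583381
e^{−rT} = e^{−0.0676·1.2943} = 0.916224
N(d₁) = 0.848101,  N(d₂) = 0.720181
Call price V = S·N(d₁) − K·e^{−rT}·N(d₂) = 83.512546 − 49.547937 = 33.964608
φ(d₁) = (1/√(2π))·e^{−d₁²/2} = 0.235119
Θ = −S·φ(d₁)·σ/(2√T) − r·K·e^{−rT}·N(d₂) = −3.979529 − 3.349441 = -7.328970

price = 33.964608
Θ = -7.328970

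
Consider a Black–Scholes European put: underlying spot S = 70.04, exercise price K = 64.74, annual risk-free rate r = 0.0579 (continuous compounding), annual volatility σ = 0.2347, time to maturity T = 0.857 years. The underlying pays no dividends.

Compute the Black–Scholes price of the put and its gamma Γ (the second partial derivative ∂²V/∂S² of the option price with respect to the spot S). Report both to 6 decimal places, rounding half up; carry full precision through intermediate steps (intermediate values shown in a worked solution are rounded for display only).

σ√T = 0.2347·√0.857 = 0.217272
d₁ = (ln(S/K) + (r+σ²/2)T) / (σ√T) = (ln(70.04/64.74) + (0.0579+0.2347²/2)·0.857) / 0.217272 = (0.078687 + 0.073224) / 0.217272 = 0.699175
d₂ = d₁ − σ√T = 0.699175 − 0.217272 = 0.481903
e^{−rT} = e^{−0.0579·0.857} = 0.951591
N(−d₁) = 0.242221,  N(−d₂) = 0.314937
Put price V = K·e^{−rT}·N(−d₂) − S·N(−d₁) = 19.402023 − 16.965179 = 2.436844
φ(d₁) = (1/√(2π))·e^{−d₁²/2} = 0.312434
Γ = φ(d₁) / (S·σ·√T) = 0.020531

price = 2.436844
Γ = 0.020531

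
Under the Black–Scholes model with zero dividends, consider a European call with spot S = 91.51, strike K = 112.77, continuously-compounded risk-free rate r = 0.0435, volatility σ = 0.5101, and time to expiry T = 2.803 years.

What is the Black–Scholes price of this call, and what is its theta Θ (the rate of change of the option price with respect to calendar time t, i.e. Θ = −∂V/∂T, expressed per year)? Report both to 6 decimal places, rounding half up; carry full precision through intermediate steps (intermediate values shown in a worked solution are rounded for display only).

σ√T = 0.5101·√2.803 = 0.854018
d₁ = (ln(S/K) + (r+σ²/2)T) / (σ√T) = (ln(91.51/112.77) + (0.0435+0.5101²/2)·2.803) / 0.854018 = (-0.208902 + 0.486604) / 0.854018 = 0.325171
d₂ = d₁ − σ√T = 0.325171 − 0.854018 = -0.528847
e^{−rT} = e^{−0.0435·2.803} = 0.885210
N(d₁) = 0.627474,  N(d₂) = 0.298456
Call price V = S·N(d₁) − K·e^{−rT}·N(d₂) = 57.420151 − 29.793385 = 27.626766
φ(d₁) = (1/√(2π))·e^{−d₁²/2} = 0.378399
Θ = −S·φ(d₁)·σ/(2√T) − r·K·e^{−rT}·N(d₂) = −5.275117 − 1.296012 = -6.571130

price = 27.626766
Θ = -6.571130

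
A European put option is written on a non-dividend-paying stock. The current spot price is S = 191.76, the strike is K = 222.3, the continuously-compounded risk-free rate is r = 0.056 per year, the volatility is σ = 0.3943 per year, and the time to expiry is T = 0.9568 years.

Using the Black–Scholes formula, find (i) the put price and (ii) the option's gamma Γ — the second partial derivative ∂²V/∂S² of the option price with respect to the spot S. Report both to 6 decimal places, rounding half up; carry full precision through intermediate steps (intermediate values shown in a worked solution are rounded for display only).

σ√T = 0.3943·√0.9568 = 0.385689
d₁ = (ln(S/K) + (r+σ²/2)T) / (σ√T) = (ln(191.76/222.3) + (0.056+0.3943²/2)·0.9568) / 0.385689 = (-0.147783 + 0.127959) / 0.385689 = -0.051400
d₂ = d₁ − σ√T = -0.051400 − 0.385689 = -0.437089
e^{−rT} = e^{−0.056·0.9568} = 0.947829
N(−d₁) = 0.520497,  N(−d₂) = 0.668977
Put price V = K·e^{−rT}·N(−d₂) − S·N(−d₁) = 140.955020 − 99.810424 = 41.144596
φ(d₁) = (1/√(2π))·e^{−d₁²/2} = 0.398416
Γ = φ(d₁) / (S·σ·√T) = 0.005387

price = 41.144596
Γ = 0.005387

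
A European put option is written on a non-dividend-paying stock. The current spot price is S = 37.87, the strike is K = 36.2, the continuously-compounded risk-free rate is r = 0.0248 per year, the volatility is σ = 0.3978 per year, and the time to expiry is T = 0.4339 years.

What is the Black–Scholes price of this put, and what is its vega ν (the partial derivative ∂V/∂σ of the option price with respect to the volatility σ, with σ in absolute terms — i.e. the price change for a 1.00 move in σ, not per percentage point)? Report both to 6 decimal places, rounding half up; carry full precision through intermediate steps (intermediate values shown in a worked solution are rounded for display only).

price = 2.897968
ν = 9.379382

σ√T = 0.3978·√0.4339 = 0.262035
d₁ = (ln(S/K) + (r+σ²/2)T) / (σ√T) = (ln(37.87/36.2) + (0.0248+0.3978²/2)·0.4339) / 0.262035 = (0.045100 + 0.045092) / 0.262035 = 0.344198
d₂ = d₁ − σ√T = 0.344198 − 0.262035 = 0.082163
e^{−rT} = e^{−0.0248·0.4339} = 0.989297
N(−d₁) = 0.365349,  N(−d₂) = 0.467259
Put price V = K·e^{−rT}·N(−d₂) − S·N(−d₁) = 16.733719 − 13.835751 = 2.897968
φ(d₁) = (1/√(2π))·e^{−d₁²/2} = 0.375997
ν = S·φ(d₁)·√T = 9.379382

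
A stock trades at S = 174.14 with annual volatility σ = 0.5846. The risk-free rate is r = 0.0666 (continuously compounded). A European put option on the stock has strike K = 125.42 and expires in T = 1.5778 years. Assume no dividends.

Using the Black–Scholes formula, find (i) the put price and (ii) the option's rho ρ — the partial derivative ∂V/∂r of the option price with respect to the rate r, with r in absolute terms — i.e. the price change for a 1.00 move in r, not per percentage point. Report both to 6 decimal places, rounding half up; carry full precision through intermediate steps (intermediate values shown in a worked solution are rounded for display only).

price = 17.027460
ρ = -73.364579

σ√T = 0.5846·√1.5778 = 0.734319
d₁ = (ln(S/K) + (r+σ²/2)T) / (σ√T) = (ln(174.14/125.42) + (0.0666+0.5846²/2)·1.5778) / 0.734319 = (0.328191 + 0.374694) / 0.734319 = 0.957193
d₂ = d₁ − σ√T = 0.957193 − 0.734319 = 0.222874
e^{−rT} = e^{−0.0666·1.5778} = 0.900251
N(−d₁) = 0.169235,  N(−d₂) = 0.411817
Put price V = K·e^{−rT}·N(−d₂) − S·N(−d₁) = 46.498022 − 29.470562 = 17.027460
ρ = −K·T·e^{−rT}·N(−d₂) = -73.364579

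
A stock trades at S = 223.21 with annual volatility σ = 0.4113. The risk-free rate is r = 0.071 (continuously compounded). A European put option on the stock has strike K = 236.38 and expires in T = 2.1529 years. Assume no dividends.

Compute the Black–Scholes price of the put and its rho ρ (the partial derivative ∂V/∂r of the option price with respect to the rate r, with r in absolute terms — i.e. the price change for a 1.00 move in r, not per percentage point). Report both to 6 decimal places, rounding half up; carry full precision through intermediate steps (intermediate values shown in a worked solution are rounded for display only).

σ√T = 0.4113·√2.1529 = 0.603491
d₁ = (ln(S/K) + (r+σ²/2)T) / (σ√T) = (ln(223.21/236.38) + (0.071+0.4113²/2)·2.1529) / 0.603491 = (-0.057328 + 0.334956) / 0.603491 = 0.460038
d₂ = d₁ − σ√T = 0.460038 − 0.603491 = -0.143453
e^{−rT} = e^{−0.071·2.1529} = 0.858253
N(−d₁) = 0.322744,  N(−d₂) = 0.557034
Put price V = K·e^{−rT}·N(−d₂) − S·N(−d₁) = 113.007603 − 72.039778 = 40.967825
ρ = −K·T·e^{−rT}·N(−d₂) = -243.294068

price = 40.967825
ρ = -243.294068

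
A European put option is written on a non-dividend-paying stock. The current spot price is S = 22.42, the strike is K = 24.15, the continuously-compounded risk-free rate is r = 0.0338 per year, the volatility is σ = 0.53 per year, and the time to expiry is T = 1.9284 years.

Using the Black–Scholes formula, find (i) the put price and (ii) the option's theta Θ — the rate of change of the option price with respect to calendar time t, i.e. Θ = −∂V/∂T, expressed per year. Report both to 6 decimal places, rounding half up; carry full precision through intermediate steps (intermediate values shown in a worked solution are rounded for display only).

σ√T = 0.53·√1.9284 = 0.735994
d₁ = (ln(S/K) + (r+σ²/2)T) / (σ√T) = (ln(22.42/24.15) + (0.0338+0.53²/2)·1.9284) / 0.735994 = (-0.074331 + 0.336024) / 0.735994 = 0.355564
d₂ = d₁ − σ√T = 0.355564 − 0.735994 = -0.380431
e^{−rT} = e^{−0.0338·1.9284} = 0.936899
N(−d₁) = 0.361084,  N(−d₂) = 0.648187
Put price V = K·e^{−rT}·N(−d₂) − S·N(−d₁) = 14.665952 − 8.095497 = 6.570455
φ(d₁) = (1/√(2π))·e^{−d₁²/2} = 0.374505
Θ = −S·φ(d₁)·σ/(2√T) + r·K·e^{−rT}·N(−d₂) = −1.602286 + 0.495709 = -1.106577

price = 6.570455
Θ = -1.106577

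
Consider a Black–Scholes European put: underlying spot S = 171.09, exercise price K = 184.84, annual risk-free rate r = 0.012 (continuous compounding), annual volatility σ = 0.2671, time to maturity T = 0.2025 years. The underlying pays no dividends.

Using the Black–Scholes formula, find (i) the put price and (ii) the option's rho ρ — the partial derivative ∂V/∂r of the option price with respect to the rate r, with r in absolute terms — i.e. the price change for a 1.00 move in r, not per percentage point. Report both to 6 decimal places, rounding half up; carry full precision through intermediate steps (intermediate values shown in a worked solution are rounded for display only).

price = 16.766611
ρ = -28.105236

σ√T = 0.2671·√0.2025 = 0.120195
d₁ = (ln(S/K) + (r+σ²/2)T) / (σ√T) = (ln(171.09/184.84) + (0.012+0.2671²/2)·0.2025) / 0.120195 = (-0.077301 + 0.009653) / 0.120195 = -0.562814
d₂ = d₁ − σ√T = -0.562814 − 0.120195 = -0.683009
e^{−rT} = e^{−0.012·0.2025} = 0.997573
N(−d₁) = 0.713219,  N(−d₂) = 0.752699
Put price V = K·e^{−rT}·N(−d₂) − S·N(−d₁) = 138.791290 − 122.024680 = 16.766611
ρ = −K·T·e^{−rT}·N(−d₂) = -28.105236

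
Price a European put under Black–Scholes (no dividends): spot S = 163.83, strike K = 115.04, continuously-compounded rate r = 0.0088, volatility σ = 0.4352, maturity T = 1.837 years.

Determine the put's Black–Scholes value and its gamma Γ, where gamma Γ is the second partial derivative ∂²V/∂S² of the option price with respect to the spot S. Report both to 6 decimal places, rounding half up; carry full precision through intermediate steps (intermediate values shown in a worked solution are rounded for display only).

σ√T = 0.4352·√1.837 = 0.589853
d₁ = (ln(S/K) + (r+σ²/2)T) / (σ√T) = (ln(163.83/115.04) + (0.0088+0.4352²/2)·1.837) / 0.589853 = (0.353549 + 0.190129) / 0.589853 = 0.921719
d₂ = d₁ − σ√T = 0.921719 − 0.589853 = 0.331866
e^{−rT} = e^{−0.0088·1.837} = 0.983964
N(−d₁) = 0.178338,  N(−d₂) = 0.369995
Put price V = K·e^{−rT}·N(−d₂) − S·N(−d₁) = 41.881707 − 29.217066 = 12.664640
φ(d₁) = (1/√(2π))·e^{−d₁²/2} = 0.260873
Γ = φ(d₁) / (S·σ·√T) = 0.002700

price = 12.664640
Γ = 0.002700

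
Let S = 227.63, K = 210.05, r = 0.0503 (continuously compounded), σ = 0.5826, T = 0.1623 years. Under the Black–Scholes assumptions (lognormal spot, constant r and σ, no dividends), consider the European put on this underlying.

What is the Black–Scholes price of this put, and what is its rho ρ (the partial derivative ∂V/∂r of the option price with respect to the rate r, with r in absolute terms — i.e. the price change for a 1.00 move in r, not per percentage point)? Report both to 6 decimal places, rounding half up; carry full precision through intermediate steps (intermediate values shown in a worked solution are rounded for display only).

σ√T = 0.5826·√0.1623 = 0.234709
d₁ = (ln(S/K) + (r+σ²/2)T) / (σ√T) = (ln(227.63/210.05) + (0.0503+0.5826²/2)·0.1623) / 0.234709 = (0.080376 + 0.035708) / 0.234709 = 0.494586
d₂ = d₁ − σ√T = 0.494586 − 0.234709 = 0.259877
e^{−rT} = e^{−0.0503·0.1623} = 0.991870
N(−d₁) = 0.310446,  N(−d₂) = 0.397479
Put price V = K·e^{−rT}·N(−d₂) − S·N(−d₁) = 82.811727 − 70.666878 = 12.144849
ρ = −K·T·e^{−rT}·N(−d₂) = -13.440343

price = 12.144849
ρ = -13.440343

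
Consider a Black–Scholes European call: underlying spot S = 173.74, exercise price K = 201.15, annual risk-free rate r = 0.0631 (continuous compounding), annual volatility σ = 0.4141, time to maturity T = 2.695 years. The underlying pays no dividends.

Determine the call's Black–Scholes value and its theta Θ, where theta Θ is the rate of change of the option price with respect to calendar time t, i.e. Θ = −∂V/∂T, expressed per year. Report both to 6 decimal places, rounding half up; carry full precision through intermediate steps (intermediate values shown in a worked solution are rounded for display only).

σ√T = 0.4141·√2.695 = 0.679805
d₁ = (ln(S/K) + (r+σ²/2)T) / (σ√T) = (ln(173.74/201.15) + (0.0631+0.4141²/2)·2.695) / 0.679805 = (-0.146491 + 0.401122) / 0.679805 = 0.374565
d₂ = d₁ − σ√T = 0.374565 − 0.679805 = -0.305241
e^{−rT} = e^{−0.0631·2.695} = 0.843619
N(d₁) = 0.646008,  N(d₂) = 0.380091
Call price V = S·N(d₁) − K·e^{−rT}·N(d₂) = 112.237421 − 64.499217 = 47.738204
φ(d₁) = (1/√(2π))·e^{−d₁²/2} = 0.371916
Θ = −S·φ(d₁)·σ/(2√T) − r·K·e^{−rT}·N(d₂) = −8.149674 − 4.069901 = -12.219574

price = 47.738204
Θ = -12.219574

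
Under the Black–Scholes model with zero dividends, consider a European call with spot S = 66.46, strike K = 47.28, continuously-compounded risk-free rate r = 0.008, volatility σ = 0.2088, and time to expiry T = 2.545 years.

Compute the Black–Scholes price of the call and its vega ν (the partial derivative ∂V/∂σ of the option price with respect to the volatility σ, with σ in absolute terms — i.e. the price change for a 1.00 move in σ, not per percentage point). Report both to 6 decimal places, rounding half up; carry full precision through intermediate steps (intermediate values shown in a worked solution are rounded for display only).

price = 21.431636
ν = 19.366942

σ√T = 0.2088·√2.545 = 0.333100
d₁ = (ln(S/K) + (r+σ²/2)T) / (σ√T) = (ln(66.46/47.28) + (0.008+0.2088²/2)·2.545) / 0.333100 = (0.340513 + 0.075838) / 0.333100 = 1.249928
d₂ = d₁ − σ√T = 1.249928 − 0.333100 = 0.916828
e^{−rT} = e^{−0.008·2.545} = 0.979846
N(d₁) = 0.894337,  N(d₂) = 0.820384
Call price V = S·N(d₁) − K·e^{−rT}·N(d₂) = 59.437637 − 38.006001 = 21.431636
φ(d₁) = (1/√(2π))·e^{−d₁²/2} = 0.182666
ν = S·φ(d₁)·√T = 19.366942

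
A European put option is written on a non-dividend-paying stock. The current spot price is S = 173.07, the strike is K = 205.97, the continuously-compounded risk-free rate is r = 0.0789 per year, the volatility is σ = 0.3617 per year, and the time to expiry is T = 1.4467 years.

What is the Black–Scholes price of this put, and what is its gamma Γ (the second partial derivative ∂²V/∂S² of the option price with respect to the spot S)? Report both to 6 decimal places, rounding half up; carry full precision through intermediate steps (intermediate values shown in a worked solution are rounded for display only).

σ√T = 0.3617·√1.4467 = 0.435049
d₁ = (ln(S/K) + (r+σ²/2)T) / (σ√T) = (ln(173.07/205.97) + (0.0789+0.3617²/2)·1.4467) / 0.435049 = (-0.174034 + 0.208778) / 0.435049 = 0.079862
d₂ = d₁ − σ√T = 0.079862 − 0.435049 = -0.355187
e^{−rT} = e^{−0.0789·1.4467} = 0.892129
N(−d₁) = 0.468173,  N(−d₂) = 0.638775
Put price V = K·e^{−rT}·N(−d₂) − S·N(−d₁) = 117.376065 − 81.026785 = 36.349279
φ(d₁) = (1/√(2π))·e^{−d₁²/2} = 0.397672
Γ = φ(d₁) / (S·σ·√T) = 0.005282

price = 36.349279
Γ = 0.005282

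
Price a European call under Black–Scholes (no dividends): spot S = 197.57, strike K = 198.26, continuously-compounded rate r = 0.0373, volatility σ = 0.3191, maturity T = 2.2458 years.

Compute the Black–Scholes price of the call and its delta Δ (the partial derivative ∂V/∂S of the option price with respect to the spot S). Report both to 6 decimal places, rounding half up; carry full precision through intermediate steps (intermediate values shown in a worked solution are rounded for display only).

σ√T = 0.3191·√2.2458 = 0.478203
d₁ = (ln(S/K) + (r+σ²/2)T) / (σ√T) = (ln(197.57/198.26) + (0.0373+0.3191²/2)·2.2458) / 0.478203 = (-0.003486 + 0.198107) / 0.478203 = 0.406984
d₂ = d₁ − σ√T = 0.406984 − 0.478203 = -0.071219
e^{−rT} = e^{−0.0373·2.2458} = 0.919644
N(d₁) = 0.657990,  N(d₂) = 0.471612
Call price V = S·N(d₁) − K·e^{−rT}·N(d₂) = 129.999122 − 85.988350 = 44.010772
Δ = N(d₁) = 0.657990

price = 44.010772
Δ = 0.657990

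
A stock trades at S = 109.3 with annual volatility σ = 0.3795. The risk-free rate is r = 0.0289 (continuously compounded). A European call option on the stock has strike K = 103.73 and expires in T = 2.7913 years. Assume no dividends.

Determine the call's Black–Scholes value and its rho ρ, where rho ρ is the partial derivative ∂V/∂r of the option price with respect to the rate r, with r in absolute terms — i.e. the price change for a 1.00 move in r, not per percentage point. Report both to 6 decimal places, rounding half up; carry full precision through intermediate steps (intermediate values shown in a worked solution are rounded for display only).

σ√T = 0.3795·√2.7913 = 0.634038
d₁ = (ln(S/K) + (r+σ²/2)T) / (σ√T) = (ln(109.3/103.73) + (0.0289+0.3795²/2)·2.7913) / 0.634038 = (0.052305 + 0.281670) / 0.634038 = 0.526744
d₂ = d₁ − σ√T = 0.526744 − 0.634038 = -0.107294
e^{−rT} = e^{−0.0289·2.7913} = 0.922499
N(d₁) = 0.700814,  N(d₂) = 0.457278
Call price V = S·N(d₁) − K·e^{−rT}·N(d₂) = 76.599001 − 43.757323 = 32.841677
ρ = K·T·e^{−rT}·N(d₂) = 122.139817

price = 32.841677
ρ = 122.139817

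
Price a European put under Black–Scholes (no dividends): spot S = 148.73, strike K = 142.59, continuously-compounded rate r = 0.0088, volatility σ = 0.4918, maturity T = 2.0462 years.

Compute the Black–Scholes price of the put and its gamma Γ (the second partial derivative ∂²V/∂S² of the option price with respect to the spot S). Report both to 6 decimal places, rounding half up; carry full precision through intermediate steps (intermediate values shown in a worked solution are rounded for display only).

σ√T = 0.4918·√2.0462 = 0.703498
d₁ = (ln(S/K) + (r+σ²/2)T) / (σ√T) = (ln(148.73/142.59) + (0.0088+0.4918²/2)·2.0462) / 0.703498 = (0.042159 + 0.265461) / 0.703498 = 0.437273
d₂ = d₁ − σ√T = 0.437273 − 0.703498 = -0.266225
e^{−rT} = e^{−0.0088·2.0462} = 0.982155
N(−d₁) = 0.330957,  N(−d₂) = 0.604967
Put price V = K·e^{−rT}·N(−d₂) − S·N(−d₁) = 84.722863 − 49.223213 = 35.499650
φ(d₁) = (1/√(2π))·e^{−d₁²/2} = 0.362568
Γ = φ(d₁) / (S·σ·√T) = 0.003465

price = 35.499650
Γ = 0.003465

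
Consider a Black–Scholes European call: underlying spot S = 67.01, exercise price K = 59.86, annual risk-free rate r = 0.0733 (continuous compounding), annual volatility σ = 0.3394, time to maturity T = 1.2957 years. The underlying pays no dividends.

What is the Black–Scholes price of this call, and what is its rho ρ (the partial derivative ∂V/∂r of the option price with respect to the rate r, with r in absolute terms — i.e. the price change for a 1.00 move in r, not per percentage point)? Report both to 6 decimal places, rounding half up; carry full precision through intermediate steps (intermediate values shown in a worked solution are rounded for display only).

price = 16.879862
ρ = 44.778119

σ√T = 0.3394·√1.2957 = 0.386335
d₁ = (ln(S/K) + (r+σ²/2)T) / (σ√T) = (ln(67.01/59.86) + (0.0733+0.3394²/2)·1.2957) / 0.386335 = (0.112833 + 0.169602) / 0.386335 = 0.731064
d₂ = d₁ − σ√T = 0.731064 − 0.386335 = 0.344729
e^{−rT} = e^{−0.0733·1.2957} = 0.909396
N(d₁) = 0.767630,  N(d₂) = 0.634851
Call price V = S·N(d₁) − K·e^{−rT}·N(d₂) = 51.438880 − 34.559018 = 16.879862
ρ = K·T·e^{−rT}·N(d₂) = 44.778119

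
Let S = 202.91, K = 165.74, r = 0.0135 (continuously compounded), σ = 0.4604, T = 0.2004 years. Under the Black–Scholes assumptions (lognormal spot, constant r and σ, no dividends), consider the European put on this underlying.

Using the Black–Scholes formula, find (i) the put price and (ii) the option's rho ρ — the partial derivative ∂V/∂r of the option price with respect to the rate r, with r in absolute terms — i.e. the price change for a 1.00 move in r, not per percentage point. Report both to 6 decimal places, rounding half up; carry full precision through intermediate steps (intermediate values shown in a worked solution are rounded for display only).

price = 3.164879
ρ = -6.169200

σ√T = 0.4604·√0.2004 = 0.206103
d₁ = (ln(S/K) + (r+σ²/2)T) / (σ√T) = (ln(202.91/165.74) + (0.0135+0.4604²/2)·0.2004) / 0.206103 = (0.202342 + 0.023945) / 0.206103 = 1.097931
d₂ = d₁ − σ√T = 1.097931 − 0.206103 = 0.891828
e^{−rT} = e^{−0.0135·0.2004} = 0.997298
N(−d₁) = 0.136117,  N(−d₂) = 0.186242
Put price V = K·e^{−rT}·N(−d₂) − S·N(−d₁) = 30.784433 − 27.619554 = 3.164879
ρ = −K·T·e^{−rT}·N(−d₂) = -6.169200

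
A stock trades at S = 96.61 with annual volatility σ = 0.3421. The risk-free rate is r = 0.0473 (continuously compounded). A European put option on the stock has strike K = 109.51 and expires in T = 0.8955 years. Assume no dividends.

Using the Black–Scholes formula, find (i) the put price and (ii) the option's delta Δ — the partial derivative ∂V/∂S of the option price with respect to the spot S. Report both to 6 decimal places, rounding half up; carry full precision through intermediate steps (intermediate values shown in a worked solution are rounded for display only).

σ√T = 0.3421·√0.8955 = 0.323732
d₁ = (ln(S/K) + (r+σ²/2)T) / (σ√T) = (ln(96.61/109.51) + (0.0473+0.3421²/2)·0.8955) / 0.323732 = (-0.125334 + 0.094758) / 0.323732 = -0.094446
d₂ = d₁ − σ√T = -0.094446 − 0.323732 = -0.418178
e^{−rT} = e^{−0.0473·0.8955} = 0.958527
N(−d₁) = 0.537623,  N(−d₂) = 0.662092
Put price V = K·e^{−rT}·N(−d₂) − S·N(−d₁) = 69.498648 − 51.939715 = 17.558934
Δ = −N(−d₁) = -0.537623

price = 17.558934
Δ = -0.537623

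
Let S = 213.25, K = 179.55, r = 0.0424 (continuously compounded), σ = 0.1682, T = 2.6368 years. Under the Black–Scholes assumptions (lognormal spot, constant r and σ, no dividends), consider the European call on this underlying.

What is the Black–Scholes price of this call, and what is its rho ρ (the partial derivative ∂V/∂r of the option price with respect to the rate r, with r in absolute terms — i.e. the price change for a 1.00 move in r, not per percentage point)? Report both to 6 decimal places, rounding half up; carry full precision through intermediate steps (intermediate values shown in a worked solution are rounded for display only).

price = 56.575182
ρ = 345.722819

σ√T = 0.1682·√2.6368 = 0.273127
d₁ = (ln(S/K) + (r+σ²/2)T) / (σ√T) = (ln(213.25/179.55) + (0.0424+0.1682²/2)·2.6368) / 0.273127 = (0.172011 + 0.149099) / 0.273127 = 1.175684
d₂ = d₁ − σ√T = 1.175684 − 0.273127 = 0.902557
e^{−rT} = e^{−0.0424·2.6368} = 0.894223
N(d₁) = 0.880139,  N(d₂) = 0.816619
Call price V = S·N(d₁) − K·e^{−rT}·N(d₂) = 187.689722 − 131.114540 = 56.575182
ρ = K·T·e^{−rT}·N(d₂) = 345.722819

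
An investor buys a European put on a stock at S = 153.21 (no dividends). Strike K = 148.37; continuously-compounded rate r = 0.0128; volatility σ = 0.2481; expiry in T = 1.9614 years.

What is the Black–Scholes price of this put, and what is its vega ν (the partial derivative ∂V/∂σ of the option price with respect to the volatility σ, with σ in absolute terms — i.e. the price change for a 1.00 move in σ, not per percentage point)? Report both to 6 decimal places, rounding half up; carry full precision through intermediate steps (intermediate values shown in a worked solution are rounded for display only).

σ√T = 0.2481·√1.9614 = 0.347464
d₁ = (ln(S/K) + (r+σ²/2)T) / (σ√T) = (ln(153.21/148.37) + (0.0128+0.2481²/2)·1.9614) / 0.347464 = (0.032100 + 0.085472) / 0.347464 = 0.338371
d₂ = d₁ − σ√T = 0.338371 − 0.347464 = -0.009093
e^{−rT} = e^{−0.0128·1.9614} = 0.975207
N(−d₁) = 0.367542,  N(−d₂) = 0.503627
Put price V = K·e^{−rT}·N(−d₂) − S·N(−d₁) = 72.870549 − 56.311053 = 16.559496
φ(d₁) = (1/√(2π))·e^{−d₁²/2} = 0.376745
ν = S·φ(d₁)·√T = 80.838442

price = 16.559496
ν = 80.838442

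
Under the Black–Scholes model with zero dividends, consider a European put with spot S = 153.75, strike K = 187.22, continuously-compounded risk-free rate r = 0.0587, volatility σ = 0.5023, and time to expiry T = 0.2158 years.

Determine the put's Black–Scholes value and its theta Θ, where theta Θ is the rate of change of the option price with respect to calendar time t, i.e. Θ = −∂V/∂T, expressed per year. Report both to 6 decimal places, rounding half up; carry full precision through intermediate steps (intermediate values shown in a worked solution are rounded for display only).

σ√T = 0.5023·√0.2158 = 0.233340
d₁ = (ln(S/K) + (r+σ²/2)T) / (σ√T) = (ln(153.75/187.22) + (0.0587+0.5023²/2)·0.2158) / 0.233340 = (-0.196956 + 0.039891) / 0.233340 = -0.673118
d₂ = d₁ − σ√T = -0.673118 − 0.233340 = -0.906458
e^{−rT} = e^{−0.0587·0.2158} = 0.987412
N(−d₁) = 0.749564,  N(−d₂) = 0.817653
Put price V = K·e^{−rT}·N(−d₂) − S·N(−d₁) = 151.154126 − 115.245456 = 35.908670
φ(d₁) = (1/√(2π))·e^{−d₁²/2} = 0.318070
Θ = −S·φ(d₁)·σ/(2√T) + r·K·e^{−rT}·N(−d₂) = −26.439049 + 8.872747 = -17.566302

price = 35.908670
Θ = -17.566302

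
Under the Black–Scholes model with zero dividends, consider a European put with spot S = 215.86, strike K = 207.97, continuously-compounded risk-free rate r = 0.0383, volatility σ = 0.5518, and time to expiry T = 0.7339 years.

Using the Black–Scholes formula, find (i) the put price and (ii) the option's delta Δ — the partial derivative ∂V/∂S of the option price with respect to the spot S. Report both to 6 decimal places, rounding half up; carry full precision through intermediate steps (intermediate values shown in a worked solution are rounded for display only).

price = 32.595109
Δ = -0.353983

σ√T = 0.5518·√0.7339 = 0.472716
d₁ = (ln(S/K) + (r+σ²/2)T) / (σ√T) = (ln(215.86/207.97) + (0.0383+0.5518²/2)·0.7339) / 0.472716 = (0.037236 + 0.139838) / 0.472716 = 0.374590
d₂ = d₁ − σ√T = 0.374590 − 0.472716 = -0.098126
e^{−rT} = e^{−0.0383·0.7339} = 0.972283
N(−d₁) = 0.353983,  N(−d₂) = 0.539084
Put price V = K·e^{−rT}·N(−d₂) − S·N(−d₁) = 109.005801 − 76.410692 = 32.595109
Δ = −N(−d₁) = -0.353983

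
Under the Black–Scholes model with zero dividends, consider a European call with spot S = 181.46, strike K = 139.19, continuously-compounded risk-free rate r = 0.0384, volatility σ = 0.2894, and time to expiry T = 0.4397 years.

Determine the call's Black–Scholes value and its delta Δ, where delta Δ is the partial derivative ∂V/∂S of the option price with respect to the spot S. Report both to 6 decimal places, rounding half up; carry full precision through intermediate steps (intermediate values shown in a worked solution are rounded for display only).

σ√T = 0.2894·√0.4397 = 0.191901
d₁ = (ln(S/K) + (r+σ²/2)T) / (σ√T) = (ln(181.46/139.19) + (0.0384+0.2894²/2)·0.4397) / 0.191901 = (0.265195 + 0.035297) / 0.191901 = 1.565876
d₂ = d₁ − σ√T = 1.565876 − 0.191901 = 1.373975
e^{−rT} = e^{−0.0384·0.4397} = 0.983257
N(d₁) = 0.941311,  N(d₂) = 0.915275
Call price V = S·N(d₁) − K·e^{−rT}·N(d₂) = 170.810319 − 125.264186 = 45.546133
Δ = N(d₁) = 0.941311

price = 45.546133
Δ = 0.941311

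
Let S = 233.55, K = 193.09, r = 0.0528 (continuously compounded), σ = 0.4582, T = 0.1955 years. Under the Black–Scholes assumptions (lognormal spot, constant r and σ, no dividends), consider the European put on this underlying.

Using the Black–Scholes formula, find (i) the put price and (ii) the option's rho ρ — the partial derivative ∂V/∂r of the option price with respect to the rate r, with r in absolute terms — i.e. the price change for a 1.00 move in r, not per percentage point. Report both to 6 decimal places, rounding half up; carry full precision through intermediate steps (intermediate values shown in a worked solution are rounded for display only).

σ√T = 0.4582·√0.1955 = 0.202595
d₁ = (ln(S/K) + (r+σ²/2)T) / (σ√T) = (ln(233.55/193.09) + (0.0528+0.4582²/2)·0.1955) / 0.202595 = (0.190240 + 0.030845) / 0.202595 = 1.091264
d₂ = d₁ − σ√T = 1.091264 − 0.202595 = 0.888669
e^{−rT} = e^{−0.0528·0.1955} = 0.989731
N(−d₁) = 0.137578,  N(−d₂) = 0.187090
Put price V = K·e^{−rT}·N(−d₂) − S·N(−d₁) = 35.754309 − 32.131420 = 3.622889
ρ = −K·T·e^{−rT}·N(−d₂) = -6.989967

price = 3.622889
ρ = -6.989967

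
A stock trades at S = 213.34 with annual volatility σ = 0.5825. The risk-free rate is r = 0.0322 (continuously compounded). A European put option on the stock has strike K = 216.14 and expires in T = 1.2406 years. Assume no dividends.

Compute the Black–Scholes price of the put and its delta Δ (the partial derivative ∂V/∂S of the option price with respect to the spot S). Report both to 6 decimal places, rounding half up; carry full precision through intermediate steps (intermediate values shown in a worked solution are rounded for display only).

price = 50.758367
Δ = -0.357229

σ√T = 0.5825·√1.2406 = 0.648801
d₁ = (ln(S/K) + (r+σ²/2)T) / (σ√T) = (ln(213.34/216.14) + (0.0322+0.5825²/2)·1.2406) / 0.648801 = (-0.013039 + 0.250419) / 0.648801 = 0.365874
d₂ = d₁ − σ√T = 0.365874 − 0.648801 = -0.282927
e^{−rT} = e^{−0.0322·1.2406} = 0.960840
N(−d₁) = 0.357229,  N(−d₂) = 0.611384
Put price V = K·e^{−rT}·N(−d₂) − S·N(−d₁) = 126.969695 − 76.211328 = 50.758367
Δ = −N(−d₁) = -0.357229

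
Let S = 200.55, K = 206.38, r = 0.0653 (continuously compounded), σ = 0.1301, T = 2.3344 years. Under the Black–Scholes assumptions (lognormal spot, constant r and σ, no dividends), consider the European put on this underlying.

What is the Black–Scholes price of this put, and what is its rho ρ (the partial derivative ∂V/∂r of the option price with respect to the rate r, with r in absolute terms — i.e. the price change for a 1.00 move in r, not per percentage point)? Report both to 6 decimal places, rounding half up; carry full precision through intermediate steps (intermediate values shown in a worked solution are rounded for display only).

σ√T = 0.1301·√2.3344 = 0.198776
d₁ = (ln(S/K) + (r+σ²/2)T) / (σ√T) = (ln(200.55/206.38) + (0.0653+0.1301²/2)·2.3344) / 0.198776 = (-0.028656 + 0.172192) / 0.198776 = 0.722102
d₂ = d₁ − σ√T = 0.722102 − 0.198776 = 0.523325
e^{−rT} = e^{−0.0653·2.3344} = 0.858614
N(−d₁) = 0.235116,  N(−d₂) = 0.300374
Put price V = K·e^{−rT}·N(−d₂) − S·N(−d₁) = 53.226465 − 47.152507 = 6.073959
ρ = −K·T·e^{−rT}·N(−d₂) = -124.251861

price = 6.073959
ρ = -124.251861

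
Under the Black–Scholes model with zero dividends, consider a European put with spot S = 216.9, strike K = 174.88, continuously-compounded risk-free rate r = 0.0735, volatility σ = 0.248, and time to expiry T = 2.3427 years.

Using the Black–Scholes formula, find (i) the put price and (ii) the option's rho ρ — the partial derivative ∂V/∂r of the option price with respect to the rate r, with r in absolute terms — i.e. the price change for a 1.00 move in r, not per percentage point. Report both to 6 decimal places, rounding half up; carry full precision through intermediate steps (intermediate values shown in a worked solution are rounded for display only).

price = 5.367652
ρ = -69.995555

σ√T = 0.248·√2.3427 = 0.379586
d₁ = (ln(S/K) + (r+σ²/2)T) / (σ√T) = (ln(216.9/174.88) + (0.0735+0.248²/2)·2.3427) / 0.379586 = (0.215336 + 0.244231) / 0.379586 = 1.210708
d₂ = d₁ − σ√T = 1.210708 − 0.379586 = 0.831122
e^{−rT} = e^{−0.0735·2.3427} = 0.841821
N(−d₁) = 0.113004,  N(−d₂) = 0.202952
Put price V = K·e^{−rT}·N(−d₂) − S·N(−d₁) = 29.878155 − 24.510504 = 5.367652
ρ = −K·T·e^{−rT}·N(−d₂) = -69.995555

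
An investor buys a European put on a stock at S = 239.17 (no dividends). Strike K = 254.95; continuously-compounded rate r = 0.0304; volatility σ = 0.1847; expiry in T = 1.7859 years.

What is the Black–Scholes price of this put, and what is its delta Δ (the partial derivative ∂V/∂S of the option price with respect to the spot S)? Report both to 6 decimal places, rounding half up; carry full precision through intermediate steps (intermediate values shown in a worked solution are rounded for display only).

σ√T = 0.1847·√1.7859 = 0.246829
d₁ = (ln(S/K) + (r+σ²/2)T) / (σ√T) = (ln(239.17/254.95) + (0.0304+0.1847²/2)·1.7859) / 0.246829 = (-0.063893 + 0.084754) / 0.246829 = 0.084515
d₂ = d₁ − σ√T = 0.084515 − 0.246829 = -0.162314
e^{−rT} = e^{−0.0304·1.7859} = 0.947156
N(−d₁) = 0.466324,  N(−d₂) = 0.564471
Put price V = K·e^{−rT}·N(−d₂) − S·N(−d₁) = 136.306919 − 111.530602 = 24.776318
Δ = −N(−d₁) = -0.466324

price = 24.776318
Δ = -0.466324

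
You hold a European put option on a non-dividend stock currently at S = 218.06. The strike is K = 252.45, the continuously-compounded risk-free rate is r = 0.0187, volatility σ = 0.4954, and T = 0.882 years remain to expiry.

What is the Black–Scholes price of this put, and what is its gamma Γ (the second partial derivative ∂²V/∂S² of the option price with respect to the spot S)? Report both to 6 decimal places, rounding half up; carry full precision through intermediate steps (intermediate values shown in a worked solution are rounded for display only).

σ√T = 0.4954·√0.882 = 0.465254
d₁ = (ln(S/K) + (r+σ²/2)T) / (σ√T) = (ln(218.06/252.45) + (0.0187+0.4954²/2)·0.882) / 0.465254 = (-0.146443 + 0.124724) / 0.465254 = -0.046682
d₂ = d₁ − σ√T = -0.046682 − 0.465254 = -0.511936
e^{−rT} = e^{−0.0187·0.882} = 0.983642
N(−d₁) = 0.518617,  N(−d₂) = 0.695652
Put price V = K·e^{−rT}·N(−d₂) − S·N(−d₁) = 172.744585 − 113.089517 = 59.655068
φ(d₁) = (1/√(2π))·e^{−d₁²/2} = 0.398508
Γ = φ(d₁) / (S·σ·√T) = 0.003928

price = 59.655068
Γ = 0.003928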